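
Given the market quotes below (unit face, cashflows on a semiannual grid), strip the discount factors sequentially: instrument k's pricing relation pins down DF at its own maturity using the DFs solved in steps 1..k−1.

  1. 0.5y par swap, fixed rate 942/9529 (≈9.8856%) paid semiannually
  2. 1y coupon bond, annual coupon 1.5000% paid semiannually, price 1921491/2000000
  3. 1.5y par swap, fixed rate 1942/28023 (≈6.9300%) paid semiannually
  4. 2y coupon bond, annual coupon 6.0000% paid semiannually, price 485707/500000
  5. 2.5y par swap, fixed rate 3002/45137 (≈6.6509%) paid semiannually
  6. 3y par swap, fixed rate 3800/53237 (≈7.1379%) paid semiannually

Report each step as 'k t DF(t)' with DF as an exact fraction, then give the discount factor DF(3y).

1 1/2 9529/10000
2 1 1893/2000
3 3/2 9029/10000
4 2 1723/2000
5 5/2 8499/10000
6 3 81/100
DF(3y) = 81/100 ≈ 0.810000

step 1 [0.5y] swap r/2=471/9529: DF=(1 − 471/9529·(0))/(1+471/9529) = 9529/10000 ≈ 0.952900
step 2 [1y] bond c/2=3/400: DF=(1921491/2000000 − 3/400·(0.952900))/(1+3/400) = 1893/2000 ≈ 0.946500
step 3 [1.5y] swap r/2=971/28023: DF=(1 − 971/28023·(0.952900+0.946500))/(1+971/28023) = 9029/10000 ≈ 0.902900
step 4 [2y] bond c/2=3/100: DF=(485707/500000 − 3/100·(0.952900+0.946500+0.902900))/(1+3/100) = 1723/2000 ≈ 0.861500
step 5 [2.5y] swap r/2=1501/45137: DF=(1 − 1501/45137·(0.952900+0.946500+0.902900+0.861500))/(1+1501/45137) = 8499/10000 ≈ 0.849900
step 6 [3y] swap r/2=1900/53237: DF=(1 − 1900/53237·(0.952900+0.946500+0.902900+0.861500+0.849900))/(1+1900/53237) = 81/100 ≈ 0.810000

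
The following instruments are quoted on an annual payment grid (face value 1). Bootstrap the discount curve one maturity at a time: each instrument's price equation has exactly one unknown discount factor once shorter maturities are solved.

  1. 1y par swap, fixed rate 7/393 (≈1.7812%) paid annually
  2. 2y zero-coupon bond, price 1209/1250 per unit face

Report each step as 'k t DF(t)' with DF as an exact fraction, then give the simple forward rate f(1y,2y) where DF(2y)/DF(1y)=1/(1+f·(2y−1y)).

1 1 393/400
2 2 1209/1250
f(1y,2y) = ((393/400)/(1209/1250) − 1)/(1) = 51/3224 ≈ 1.5819%

step 1 [1y] swap r/1=7/393: DF=(1 − 7/393·(0))/(1+7/393) = 393/400 ≈ 0.982500
step 2 [2y] zero: DF = P = 1209/1250 ≈ 0.967200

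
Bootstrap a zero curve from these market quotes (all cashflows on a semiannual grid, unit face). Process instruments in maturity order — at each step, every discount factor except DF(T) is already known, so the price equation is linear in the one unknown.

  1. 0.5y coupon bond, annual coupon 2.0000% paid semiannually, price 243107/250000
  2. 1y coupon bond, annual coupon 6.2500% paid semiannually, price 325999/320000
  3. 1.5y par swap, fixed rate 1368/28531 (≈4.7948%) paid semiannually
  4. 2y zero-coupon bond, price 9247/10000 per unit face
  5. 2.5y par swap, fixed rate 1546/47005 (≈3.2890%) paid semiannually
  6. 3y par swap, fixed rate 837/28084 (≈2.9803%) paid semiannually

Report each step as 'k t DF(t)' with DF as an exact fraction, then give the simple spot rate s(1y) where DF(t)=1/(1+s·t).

1 1/2 2407/2500
2 1 9587/10000
3 3/2 2329/2500
4 2 9247/10000
5 5/2 9227/10000
6 3 9163/10000
s(1y) = (1/(9587/10000) − 1)/(1) = 413/9587 ≈ 4.3079%

step 1 [0.5y] bond c/2=1/100: DF=(243107/250000 − 1/100·(0))/(1+1/100) = 2407/2500 ≈ 0.962800
step 2 [1y] bond c/2=1/32: DF=(325999/320000 − 1/32·(0.962800))/(1+1/32) = 9587/10000 ≈ 0.958700
step 3 [1.5y] swap r/2=684/28531: DF=(1 − 684/28531·(0.962800+0.958700))/(1+684/28531) = 2329/2500 ≈ 0.931600
step 4 [2y] zero: DF = P = 9247/10000 ≈ 0.924700
step 5 [2.5y] swap r/2=773/47005: DF=(1 − 773/47005·(0.962800+0.958700+0.931600+0.924700))/(1+773/47005) = 9227/10000 ≈ 0.922700
step 6 [3y] swap r/2=837/56168: DF=(1 − 837/56168·(0.962800+0.958700+0.931600+0.924700+0.922700))/(1+837/56168) = 9163/10000 ≈ 0.916300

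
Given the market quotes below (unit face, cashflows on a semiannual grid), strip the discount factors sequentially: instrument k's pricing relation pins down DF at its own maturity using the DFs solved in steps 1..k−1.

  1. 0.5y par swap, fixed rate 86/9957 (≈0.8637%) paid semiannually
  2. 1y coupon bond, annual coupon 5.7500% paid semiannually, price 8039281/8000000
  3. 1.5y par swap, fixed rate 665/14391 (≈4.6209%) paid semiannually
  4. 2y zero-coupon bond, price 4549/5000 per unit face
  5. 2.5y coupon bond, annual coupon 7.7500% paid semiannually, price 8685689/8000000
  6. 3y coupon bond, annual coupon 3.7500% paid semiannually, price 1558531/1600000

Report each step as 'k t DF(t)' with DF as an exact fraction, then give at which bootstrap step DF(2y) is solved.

step 1 [0.5y] swap r/2=43/9957: DF=(1 − 43/9957·(0))/(1+43/9957) = 9957/10000 ≈ 0.995700
step 2 [1y] bond c/2=23/800: DF=(8039281/8000000 − 23/800·(0.995700))/(1+23/800) = 949/1000 ≈ 0.949000
step 3 [1.5y] swap r/2=665/28782: DF=(1 − 665/28782·(0.995700+0.949000))/(1+665/28782) = 1867/2000 ≈ 0.933500
step 4 [2y] zero: DF = P = 4549/5000 ≈ 0.909800
step 5 [2.5y] bond c/2=31/800: DF=(8685689/8000000 − 31/800·(0.995700+0.949000+0.933500+0.909800))/(1+31/800) = 9039/10000 ≈ 0.903900
step 6 [3y] bond c/2=3/160: DF=(1558531/1600000 − 3/160·(0.995700+0.949000+0.933500+0.909800+0.903900))/(1+3/160) = 4349/5000 ≈ 0.869800

1 1/2 9957/10000
2 1 949/1000
3 3/2 1867/2000
4 2 4549/5000
5 5/2 9039/10000
6 3 4349/5000
DF(2y) is solved at step 4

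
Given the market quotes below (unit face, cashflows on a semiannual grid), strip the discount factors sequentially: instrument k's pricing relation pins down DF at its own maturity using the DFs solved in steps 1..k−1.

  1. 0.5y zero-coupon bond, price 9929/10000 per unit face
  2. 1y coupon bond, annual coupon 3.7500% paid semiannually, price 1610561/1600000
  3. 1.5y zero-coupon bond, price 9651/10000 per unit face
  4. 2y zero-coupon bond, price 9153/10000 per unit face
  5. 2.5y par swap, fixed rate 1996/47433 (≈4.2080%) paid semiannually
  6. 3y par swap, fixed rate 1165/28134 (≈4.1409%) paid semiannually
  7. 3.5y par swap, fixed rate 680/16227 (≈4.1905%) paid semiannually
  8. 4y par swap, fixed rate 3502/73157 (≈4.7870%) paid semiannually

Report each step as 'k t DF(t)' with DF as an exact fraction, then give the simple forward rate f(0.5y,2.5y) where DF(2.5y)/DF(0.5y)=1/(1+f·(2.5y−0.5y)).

1 1/2 9929/10000
2 1 4849/5000
3 3/2 9651/10000
4 2 9153/10000
5 5/2 4501/5000
6 3 1767/2000
7 7/2 108/125
8 4 8249/10000
f(0.5y,2.5y) = ((9929/10000)/(4501/5000) − 1)/(2) = 927/18004 ≈ 5.1489%

step 1 [0.5y] zero: DF = P = 9929/10000 ≈ 0.992900
step 2 [1y] bond c/2=3/160: DF=(1610561/1600000 − 3/160·(0.992900))/(1+3/160) = 4849/5000 ≈ 0.969800
step 3 [1.5y] zero: DF = P = 9651/10000 ≈ 0.965100
step 4 [2y] zero: DF = P = 9153/10000 ≈ 0.915300
step 5 [2.5y] swap r/2=998/47433: DF=(1 − 998/47433·(0.992900+0.969800+0.965100+0.915300))/(1+998/47433) = 4501/5000 ≈ 0.900200
step 6 [3y] swap r/2=1165/56268: DF=(1 − 1165/56268·(0.992900+0.969800+0.965100+0.915300+0.900200))/(1+1165/56268) = 1767/2000 ≈ 0.883500
step 7 [3.5y] swap r/2=340/16227: DF=(1 − 340/16227·(0.992900+0.969800+0.965100+0.915300+0.900200+0.883500))/(1+340/16227) = 108/125 ≈ 0.864000
step 8 [4y] swap r/2=1751/73157: DF=(1 − 1751/73157·(0.992900+0.969800+0.965100+0.915300+0.900200+0.883500+0.864000))/(1+1751/73157) = 8249/10000 ≈ 0.824900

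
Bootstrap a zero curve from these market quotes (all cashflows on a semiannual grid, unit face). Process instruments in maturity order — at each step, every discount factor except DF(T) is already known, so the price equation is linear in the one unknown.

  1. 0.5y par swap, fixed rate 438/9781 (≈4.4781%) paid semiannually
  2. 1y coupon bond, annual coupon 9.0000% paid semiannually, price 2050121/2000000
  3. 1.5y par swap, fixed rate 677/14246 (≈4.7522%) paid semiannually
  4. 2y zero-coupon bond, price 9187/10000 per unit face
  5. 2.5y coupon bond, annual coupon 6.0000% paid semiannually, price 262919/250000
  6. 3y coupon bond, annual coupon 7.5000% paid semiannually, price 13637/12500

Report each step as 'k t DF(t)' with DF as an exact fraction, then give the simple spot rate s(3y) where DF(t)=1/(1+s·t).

step 1 [0.5y] swap r/2=219/9781: DF=(1 − 219/9781·(0))/(1+219/9781) = 9781/10000 ≈ 0.978100
step 2 [1y] bond c/2=9/200: DF=(2050121/2000000 − 9/200·(0.978100))/(1+9/200) = 2347/2500 ≈ 0.938800
step 3 [1.5y] swap r/2=677/28492: DF=(1 − 677/28492·(0.978100+0.938800))/(1+677/28492) = 9323/10000 ≈ 0.932300
step 4 [2y] zero: DF = P = 9187/10000 ≈ 0.918700
step 5 [2.5y] bond c/2=3/100: DF=(262919/250000 − 3/100·(0.978100+0.938800+0.932300+0.918700))/(1+3/100) = 9113/10000 ≈ 0.911300
step 6 [3y] bond c/2=3/80: DF=(13637/12500 − 3/80·(0.978100+0.938800+0.932300+0.918700+0.911300))/(1+3/80) = 1103/1250 ≈ 0.882400

1 1/2 9781/10000
2 1 2347/2500
3 3/2 9323/10000
4 2 9187/10000
5 5/2 9113/10000
6 3 1103/1250
s(3y) = (1/(1103/1250) − 1)/(3) = 49/1103 ≈ 4.4424%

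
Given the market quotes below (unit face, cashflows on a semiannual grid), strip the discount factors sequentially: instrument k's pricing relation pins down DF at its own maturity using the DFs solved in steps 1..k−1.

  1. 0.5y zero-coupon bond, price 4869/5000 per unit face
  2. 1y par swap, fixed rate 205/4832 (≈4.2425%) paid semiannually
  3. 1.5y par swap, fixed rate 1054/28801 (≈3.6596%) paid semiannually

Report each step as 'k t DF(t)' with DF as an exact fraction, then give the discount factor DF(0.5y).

step 1 [0.5y] zero: DF = P = 4869/5000 ≈ 0.973800
step 2 [1y] swap r/2=205/9664: DF=(1 − 205/9664·(0.973800))/(1+205/9664) = 959/1000 ≈ 0.959000
step 3 [1.5y] swap r/2=527/28801: DF=(1 − 527/28801·(0.973800+0.959000))/(1+527/28801) = 9473/10000 ≈ 0.947300

1 1/2 4869/5000
2 1 959/1000
3 3/2 9473/10000
DF(0.5y) = 4869/5000 ≈ 0.973800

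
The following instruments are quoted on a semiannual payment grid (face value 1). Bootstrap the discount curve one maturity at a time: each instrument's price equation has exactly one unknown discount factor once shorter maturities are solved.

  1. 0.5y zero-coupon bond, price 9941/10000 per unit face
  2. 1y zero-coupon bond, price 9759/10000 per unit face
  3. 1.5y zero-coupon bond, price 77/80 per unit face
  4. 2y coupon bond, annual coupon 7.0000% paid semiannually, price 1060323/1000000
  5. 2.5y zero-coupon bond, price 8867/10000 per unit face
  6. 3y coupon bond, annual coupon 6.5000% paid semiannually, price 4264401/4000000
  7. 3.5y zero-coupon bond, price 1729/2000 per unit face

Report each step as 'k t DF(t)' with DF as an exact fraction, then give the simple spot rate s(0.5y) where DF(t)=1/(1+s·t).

1 1/2 9941/10000
2 1 9759/10000
3 3/2 77/80
4 2 9253/10000
5 5/2 8867/10000
6 3 552/625
7 7/2 1729/2000
s(0.5y) = (1/(9941/10000) − 1)/(1/2) = 118/9941 ≈ 1.1870%

step 1 [0.5y] zero: DF = P = 9941/10000 ≈ 0.994100
step 2 [1y] zero: DF = P = 9759/10000 ≈ 0.975900
step 3 [1.5y] zero: DF = P = 77/80 ≈ 0.962500
step 4 [2y] bond c/2=7/200: DF=(1060323/1000000 − 7/200·(0.994100+0.975900+0.962500))/(1+7/200) = 9253/10000 ≈ 0.925300
step 5 [2.5y] zero: DF = P = 8867/10000 ≈ 0.886700
step 6 [3y] bond c/2=13/400: DF=(4264401/4000000 − 13/400·(0.994100+0.975900+0.962500+0.925300+0.886700))/(1+13/400) = 552/625 ≈ 0.883200
step 7 [3.5y] zero: DF = P = 1729/2000 ≈ 0.864500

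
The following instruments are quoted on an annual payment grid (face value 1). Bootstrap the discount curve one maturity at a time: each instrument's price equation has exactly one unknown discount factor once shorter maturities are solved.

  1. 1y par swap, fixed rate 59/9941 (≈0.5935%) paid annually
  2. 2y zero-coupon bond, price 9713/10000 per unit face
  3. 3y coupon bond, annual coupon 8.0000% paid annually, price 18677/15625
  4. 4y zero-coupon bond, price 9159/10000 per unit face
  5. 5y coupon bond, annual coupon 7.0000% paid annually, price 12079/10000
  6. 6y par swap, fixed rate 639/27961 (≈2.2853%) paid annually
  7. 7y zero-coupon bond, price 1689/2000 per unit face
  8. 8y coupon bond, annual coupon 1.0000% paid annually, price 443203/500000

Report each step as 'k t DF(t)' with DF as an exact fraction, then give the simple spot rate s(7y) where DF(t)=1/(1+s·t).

step 1 [1y] swap r/1=59/9941: DF=(1 − 59/9941·(0))/(1+59/9941) = 9941/10000 ≈ 0.994100
step 2 [2y] zero: DF = P = 9713/10000 ≈ 0.971300
step 3 [3y] bond c/1=2/25: DF=(18677/15625 − 2/25·(0.994100+0.971300))/(1+2/25) = 2403/2500 ≈ 0.961200
step 4 [4y] zero: DF = P = 9159/10000 ≈ 0.915900
step 5 [5y] bond c/1=7/100: DF=(12079/10000 − 7/100·(0.994100+0.971300+0.961200+0.915900))/(1+7/100) = 351/400 ≈ 0.877500
step 6 [6y] swap r/1=639/27961: DF=(1 − 639/27961·(0.994100+0.971300+0.961200+0.915900+0.877500))/(1+639/27961) = 4361/5000 ≈ 0.872200
step 7 [7y] zero: DF = P = 1689/2000 ≈ 0.844500
step 8 [8y] bond c/1=1/100: DF=(443203/500000 − 1/100·(0.994100+0.971300+0.961200+0.915900+0.877500+0.872200+0.844500))/(1+1/100) = 8139/10000 ≈ 0.813900

1 1 9941/10000
2 2 9713/10000
3 3 2403/2500
4 4 9159/10000
5 5 351/400
6 6 4361/5000
7 7 1689/2000
8 8 8139/10000
s(7y) = (1/(1689/2000) − 1)/(7) = 311/11823 ≈ 2.6305%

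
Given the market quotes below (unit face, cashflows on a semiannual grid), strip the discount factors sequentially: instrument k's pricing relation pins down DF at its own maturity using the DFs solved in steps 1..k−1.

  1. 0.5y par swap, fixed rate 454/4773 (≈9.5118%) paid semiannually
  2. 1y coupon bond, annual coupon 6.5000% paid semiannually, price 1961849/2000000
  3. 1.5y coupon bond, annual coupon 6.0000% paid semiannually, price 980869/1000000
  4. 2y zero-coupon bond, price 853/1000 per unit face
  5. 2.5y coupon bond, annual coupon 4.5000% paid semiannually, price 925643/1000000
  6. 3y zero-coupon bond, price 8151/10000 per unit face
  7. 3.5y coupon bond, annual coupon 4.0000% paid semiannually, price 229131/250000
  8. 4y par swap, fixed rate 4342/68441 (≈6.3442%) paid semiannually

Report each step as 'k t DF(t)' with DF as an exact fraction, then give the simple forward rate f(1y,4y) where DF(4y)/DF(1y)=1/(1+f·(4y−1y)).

1 1/2 4773/5000
2 1 23/25
3 3/2 8977/10000
4 2 853/1000
5 5/2 1651/2000
6 3 8151/10000
7 7/2 7953/10000
8 4 7829/10000
f(1y,4y) = ((23/25)/(7829/10000) − 1)/(3) = 457/7829 ≈ 5.8373%

step 1 [0.5y] swap r/2=227/4773: DF=(1 − 227/4773·(0))/(1+227/4773) = 4773/5000 ≈ 0.954600
step 2 [1y] bond c/2=13/400: DF=(1961849/2000000 − 13/400·(0.954600))/(1+13/400) = 23/25 ≈ 0.920000
step 3 [1.5y] bond c/2=3/100: DF=(980869/1000000 − 3/100·(0.954600+0.920000))/(1+3/100) = 8977/10000 ≈ 0.897700
step 4 [2y] zero: DF = P = 853/1000 ≈ 0.853000
step 5 [2.5y] bond c/2=9/400: DF=(925643/1000000 − 9/400·(0.954600+0.920000+0.897700+0.853000))/(1+9/400) = 1651/2000 ≈ 0.825500
step 6 [3y] zero: DF = P = 8151/10000 ≈ 0.815100
step 7 [3.5y] bond c/2=1/50: DF=(229131/250000 − 1/50·(0.954600+0.920000+0.897700+0.853000+0.825500+0.815100))/(1+1/50) = 7953/10000 ≈ 0.795300
step 8 [4y] swap r/2=2171/68441: DF=(1 − 2171/68441·(0.954600+0.920000+0.897700+0.853000+0.825500+0.815100+0.795300))/(1+2171/68441) = 7829/10000 ≈ 0.782900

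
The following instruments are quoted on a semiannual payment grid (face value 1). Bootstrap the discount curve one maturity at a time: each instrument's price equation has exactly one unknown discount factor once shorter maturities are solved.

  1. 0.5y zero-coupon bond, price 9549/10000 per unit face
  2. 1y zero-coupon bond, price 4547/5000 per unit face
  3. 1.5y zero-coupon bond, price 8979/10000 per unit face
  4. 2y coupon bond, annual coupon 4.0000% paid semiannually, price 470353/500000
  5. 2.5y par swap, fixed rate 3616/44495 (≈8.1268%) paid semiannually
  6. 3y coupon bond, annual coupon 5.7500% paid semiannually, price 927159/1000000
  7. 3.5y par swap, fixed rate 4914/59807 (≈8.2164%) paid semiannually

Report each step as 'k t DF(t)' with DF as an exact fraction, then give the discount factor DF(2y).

step 1 [0.5y] zero: DF = P = 9549/10000 ≈ 0.954900
step 2 [1y] zero: DF = P = 4547/5000 ≈ 0.909400
step 3 [1.5y] zero: DF = P = 8979/10000 ≈ 0.897900
step 4 [2y] bond c/2=1/50: DF=(470353/500000 − 1/50·(0.954900+0.909400+0.897900))/(1+1/50) = 8681/10000 ≈ 0.868100
step 5 [2.5y] swap r/2=1808/44495: DF=(1 − 1808/44495·(0.954900+0.909400+0.897900+0.868100))/(1+1808/44495) = 512/625 ≈ 0.819200
step 6 [3y] bond c/2=23/800: DF=(927159/1000000 − 23/800·(0.954900+0.909400+0.897900+0.868100+0.819200))/(1+23/800) = 7769/10000 ≈ 0.776900
step 7 [3.5y] swap r/2=2457/59807: DF=(1 − 2457/59807·(0.954900+0.909400+0.897900+0.868100+0.819200+0.776900))/(1+2457/59807) = 7543/10000 ≈ 0.754300

1 1/2 9549/10000
2 1 4547/5000
3 3/2 8979/10000
4 2 8681/10000
5 5/2 512/625
6 3 7769/10000
7 7/2 7543/10000
DF(2y) = 8681/10000 ≈ 0.868100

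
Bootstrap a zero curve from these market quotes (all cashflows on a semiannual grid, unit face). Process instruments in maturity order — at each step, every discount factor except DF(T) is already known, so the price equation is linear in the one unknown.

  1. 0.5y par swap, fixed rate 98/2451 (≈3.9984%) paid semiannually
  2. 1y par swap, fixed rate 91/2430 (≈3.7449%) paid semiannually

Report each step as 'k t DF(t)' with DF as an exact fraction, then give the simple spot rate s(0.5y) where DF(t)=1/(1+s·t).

1 1/2 2451/2500
2 1 2409/2500
s(0.5y) = (1/(2451/2500) − 1)/(1/2) = 98/2451 ≈ 3.9984%

step 1 [0.5y] swap r/2=49/2451: DF=(1 − 49/2451·(0))/(1+49/2451) = 2451/2500 ≈ 0.980400
step 2 [1y] swap r/2=91/4860: DF=(1 − 91/4860·(0.980400))/(1+91/4860) = 2409/2500 ≈ 0.963600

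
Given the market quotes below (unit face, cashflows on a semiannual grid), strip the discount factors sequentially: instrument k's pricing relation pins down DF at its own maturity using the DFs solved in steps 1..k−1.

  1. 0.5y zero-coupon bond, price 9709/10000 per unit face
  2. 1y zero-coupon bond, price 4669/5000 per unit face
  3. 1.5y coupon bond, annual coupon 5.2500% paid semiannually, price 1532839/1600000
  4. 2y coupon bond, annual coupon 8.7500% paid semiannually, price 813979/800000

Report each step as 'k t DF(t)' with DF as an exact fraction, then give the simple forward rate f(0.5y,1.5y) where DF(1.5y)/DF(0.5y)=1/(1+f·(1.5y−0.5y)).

step 1 [0.5y] zero: DF = P = 9709/10000 ≈ 0.970900
step 2 [1y] zero: DF = P = 4669/5000 ≈ 0.933800
step 3 [1.5y] bond c/2=21/800: DF=(1532839/1600000 − 21/800·(0.970900+0.933800))/(1+21/800) = 553/625 ≈ 0.884800
step 4 [2y] bond c/2=7/160: DF=(813979/800000 − 7/160·(0.970900+0.933800+0.884800))/(1+7/160) = 8579/10000 ≈ 0.857900

1 1/2 9709/10000
2 1 4669/5000
3 3/2 553/625
4 2 8579/10000
f(0.5y,1.5y) = ((9709/10000)/(553/625) − 1)/(1) = 123/1264 ≈ 9.7310%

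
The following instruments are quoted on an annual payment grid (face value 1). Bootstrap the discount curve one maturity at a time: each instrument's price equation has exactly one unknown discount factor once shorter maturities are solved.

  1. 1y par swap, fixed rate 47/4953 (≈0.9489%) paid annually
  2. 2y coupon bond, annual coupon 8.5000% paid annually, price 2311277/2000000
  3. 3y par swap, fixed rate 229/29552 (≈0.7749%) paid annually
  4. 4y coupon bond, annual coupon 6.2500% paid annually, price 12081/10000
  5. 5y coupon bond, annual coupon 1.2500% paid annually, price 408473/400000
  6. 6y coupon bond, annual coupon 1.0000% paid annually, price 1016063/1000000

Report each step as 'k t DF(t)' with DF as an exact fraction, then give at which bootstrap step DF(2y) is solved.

1 1 4953/5000
2 2 79/80
3 3 9771/10000
4 4 602/625
5 5 4801/5000
6 6 9577/10000
DF(2y) is solved at step 2

step 1 [1y] swap r/1=47/4953: DF=(1 − 47/4953·(0))/(1+47/4953) = 4953/5000 ≈ 0.990600
step 2 [2y] bond c/1=17/200: DF=(2311277/2000000 − 17/200·(0.990600))/(1+17/200) = 79/80 ≈ 0.987500
step 3 [3y] swap r/1=229/29552: DF=(1 − 229/29552·(0.990600+0.987500))/(1+229/29552) = 9771/10000 ≈ 0.977100
step 4 [4y] bond c/1=1/16: DF=(12081/10000 − 1/16·(0.990600+0.987500+0.977100))/(1+1/16) = 602/625 ≈ 0.963200
step 5 [5y] bond c/1=1/80: DF=(408473/400000 − 1/80·(0.990600+0.987500+0.977100+0.963200))/(1+1/80) = 4801/5000 ≈ 0.960200
step 6 [6y] bond c/1=1/100: DF=(1016063/1000000 − 1/100·(0.990600+0.987500+0.977100+0.963200+0.960200))/(1+1/100) = 9577/10000 ≈ 0.957700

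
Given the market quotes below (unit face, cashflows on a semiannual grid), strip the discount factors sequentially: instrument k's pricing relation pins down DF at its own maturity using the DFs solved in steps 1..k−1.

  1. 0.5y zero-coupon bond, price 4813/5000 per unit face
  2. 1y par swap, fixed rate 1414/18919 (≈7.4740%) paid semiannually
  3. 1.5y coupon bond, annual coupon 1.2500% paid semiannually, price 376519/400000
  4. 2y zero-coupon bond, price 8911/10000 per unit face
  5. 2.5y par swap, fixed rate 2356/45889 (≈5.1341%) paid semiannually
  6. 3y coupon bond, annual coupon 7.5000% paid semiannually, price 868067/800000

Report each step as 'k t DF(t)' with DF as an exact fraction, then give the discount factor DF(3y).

step 1 [0.5y] zero: DF = P = 4813/5000 ≈ 0.962600
step 2 [1y] swap r/2=707/18919: DF=(1 − 707/18919·(0.962600))/(1+707/18919) = 9293/10000 ≈ 0.929300
step 3 [1.5y] bond c/2=1/160: DF=(376519/400000 − 1/160·(0.962600+0.929300))/(1+1/160) = 9237/10000 ≈ 0.923700
step 4 [2y] zero: DF = P = 8911/10000 ≈ 0.891100
step 5 [2.5y] swap r/2=1178/45889: DF=(1 − 1178/45889·(0.962600+0.929300+0.923700+0.891100))/(1+1178/45889) = 4411/5000 ≈ 0.882200
step 6 [3y] bond c/2=3/80: DF=(868067/800000 − 3/80·(0.962600+0.929300+0.923700+0.891100+0.882200))/(1+3/80) = 22/25 ≈ 0.880000

1 1/2 4813/5000
2 1 9293/10000
3 3/2 9237/10000
4 2 8911/10000
5 5/2 4411/5000
6 3 22/25
DF(3y) = 22/25 ≈ 0.880000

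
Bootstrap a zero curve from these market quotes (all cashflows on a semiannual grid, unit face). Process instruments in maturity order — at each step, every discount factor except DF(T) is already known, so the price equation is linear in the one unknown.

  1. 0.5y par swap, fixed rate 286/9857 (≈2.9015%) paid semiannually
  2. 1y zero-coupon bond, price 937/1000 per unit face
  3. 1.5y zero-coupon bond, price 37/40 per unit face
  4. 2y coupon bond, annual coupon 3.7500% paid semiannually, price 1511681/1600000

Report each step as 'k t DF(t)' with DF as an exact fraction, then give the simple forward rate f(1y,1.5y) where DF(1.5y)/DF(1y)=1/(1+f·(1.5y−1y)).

step 1 [0.5y] swap r/2=143/9857: DF=(1 − 143/9857·(0))/(1+143/9857) = 9857/10000 ≈ 0.985700
step 2 [1y] zero: DF = P = 937/1000 ≈ 0.937000
step 3 [1.5y] zero: DF = P = 37/40 ≈ 0.925000
step 4 [2y] bond c/2=3/160: DF=(1511681/1600000 − 3/160·(0.985700+0.937000+0.925000))/(1+3/160) = 7/8 ≈ 0.875000

1 1/2 9857/10000
2 1 937/1000
3 3/2 37/40
4 2 7/8
f(1y,1.5y) = ((937/1000)/(37/40) − 1)/(1/2) = 24/925 ≈ 2.5946%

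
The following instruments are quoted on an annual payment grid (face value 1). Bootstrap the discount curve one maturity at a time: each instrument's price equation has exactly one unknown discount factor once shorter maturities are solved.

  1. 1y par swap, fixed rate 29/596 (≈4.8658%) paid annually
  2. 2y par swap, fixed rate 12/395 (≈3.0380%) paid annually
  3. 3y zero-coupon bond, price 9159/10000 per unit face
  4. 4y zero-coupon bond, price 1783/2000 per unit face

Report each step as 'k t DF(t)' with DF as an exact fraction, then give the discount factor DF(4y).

step 1 [1y] swap r/1=29/596: DF=(1 − 29/596·(0))/(1+29/596) = 596/625 ≈ 0.953600
step 2 [2y] swap r/1=12/395: DF=(1 − 12/395·(0.953600))/(1+12/395) = 589/625 ≈ 0.942400
step 3 [3y] zero: DF = P = 9159/10000 ≈ 0.915900
step 4 [4y] zero: DF = P = 1783/2000 ≈ 0.891500

1 1 596/625
2 2 589/625
3 3 9159/10000
4 4 1783/2000
DF(4y) = 1783/2000 ≈ 0.891500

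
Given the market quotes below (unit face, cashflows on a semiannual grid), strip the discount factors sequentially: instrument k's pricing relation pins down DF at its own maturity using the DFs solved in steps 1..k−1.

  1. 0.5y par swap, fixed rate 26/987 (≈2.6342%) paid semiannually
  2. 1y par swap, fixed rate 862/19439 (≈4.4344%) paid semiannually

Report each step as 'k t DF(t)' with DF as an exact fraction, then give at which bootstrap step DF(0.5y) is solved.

1 1/2 987/1000
2 1 9569/10000
DF(0.5y) is solved at step 1

step 1 [0.5y] swap r/2=13/987: DF=(1 − 13/987·(0))/(1+13/987) = 987/1000 ≈ 0.987000
step 2 [1y] swap r/2=431/19439: DF=(1 − 431/19439·(0.987000))/(1+431/19439) = 9569/10000 ≈ 0.956900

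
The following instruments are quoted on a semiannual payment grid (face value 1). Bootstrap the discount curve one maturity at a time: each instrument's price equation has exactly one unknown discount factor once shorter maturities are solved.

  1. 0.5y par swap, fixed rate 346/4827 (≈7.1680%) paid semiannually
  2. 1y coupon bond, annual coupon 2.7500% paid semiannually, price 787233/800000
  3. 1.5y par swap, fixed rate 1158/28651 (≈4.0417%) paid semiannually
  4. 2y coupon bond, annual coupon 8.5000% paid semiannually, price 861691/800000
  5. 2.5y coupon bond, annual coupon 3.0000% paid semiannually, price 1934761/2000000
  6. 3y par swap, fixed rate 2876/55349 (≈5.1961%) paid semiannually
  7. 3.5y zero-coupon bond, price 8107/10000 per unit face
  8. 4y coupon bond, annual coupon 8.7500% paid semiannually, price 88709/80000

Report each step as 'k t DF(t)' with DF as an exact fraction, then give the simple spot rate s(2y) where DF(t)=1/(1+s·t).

step 1 [0.5y] swap r/2=173/4827: DF=(1 − 173/4827·(0))/(1+173/4827) = 4827/5000 ≈ 0.965400
step 2 [1y] bond c/2=11/800: DF=(787233/800000 − 11/800·(0.965400))/(1+11/800) = 1197/1250 ≈ 0.957600
step 3 [1.5y] swap r/2=579/28651: DF=(1 − 579/28651·(0.965400+0.957600))/(1+579/28651) = 9421/10000 ≈ 0.942100
step 4 [2y] bond c/2=17/400: DF=(861691/800000 − 17/400·(0.965400+0.957600+0.942100))/(1+17/400) = 2291/2500 ≈ 0.916400
step 5 [2.5y] bond c/2=3/200: DF=(1934761/2000000 − 3/200·(0.965400+0.957600+0.942100+0.916400))/(1+3/200) = 2243/2500 ≈ 0.897200
step 6 [3y] swap r/2=1438/55349: DF=(1 − 1438/55349·(0.965400+0.957600+0.942100+0.916400+0.897200))/(1+1438/55349) = 4281/5000 ≈ 0.856200
step 7 [3.5y] zero: DF = P = 8107/10000 ≈ 0.810700
step 8 [4y] bond c/2=7/160: DF=(88709/80000 − 7/160·(0.965400+0.957600+0.942100+0.916400+0.897200+0.856200+0.810700))/(1+7/160) = 1991/2500 ≈ 0.796400

1 1/2 4827/5000
2 1 1197/1250
3 3/2 9421/10000
4 2 2291/2500
5 5/2 2243/2500
6 3 4281/5000
7 7/2 8107/10000
8 4 1991/2500
s(2y) = (1/(2291/2500) − 1)/(2) = 209/4582 ≈ 4.5613%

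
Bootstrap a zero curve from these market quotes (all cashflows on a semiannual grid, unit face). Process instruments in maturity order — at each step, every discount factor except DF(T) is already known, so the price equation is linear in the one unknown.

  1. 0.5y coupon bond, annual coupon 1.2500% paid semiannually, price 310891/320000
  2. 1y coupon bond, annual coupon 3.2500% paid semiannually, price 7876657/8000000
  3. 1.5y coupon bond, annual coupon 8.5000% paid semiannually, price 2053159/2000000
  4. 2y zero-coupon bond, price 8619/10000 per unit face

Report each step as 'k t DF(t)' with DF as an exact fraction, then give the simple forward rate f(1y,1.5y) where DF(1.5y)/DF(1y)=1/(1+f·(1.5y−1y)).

step 1 [0.5y] bond c/2=1/160: DF=(310891/320000 − 1/160·(0))/(1+1/160) = 1931/2000 ≈ 0.965500
step 2 [1y] bond c/2=13/800: DF=(7876657/8000000 − 13/800·(0.965500))/(1+13/800) = 4767/5000 ≈ 0.953400
step 3 [1.5y] bond c/2=17/400: DF=(2053159/2000000 − 17/400·(0.965500+0.953400))/(1+17/400) = 1813/2000 ≈ 0.906500
step 4 [2y] zero: DF = P = 8619/10000 ≈ 0.861900

1 1/2 1931/2000
2 1 4767/5000
3 3/2 1813/2000
4 2 8619/10000
f(1y,1.5y) = ((4767/5000)/(1813/2000) − 1)/(1/2) = 134/1295 ≈ 10.3475%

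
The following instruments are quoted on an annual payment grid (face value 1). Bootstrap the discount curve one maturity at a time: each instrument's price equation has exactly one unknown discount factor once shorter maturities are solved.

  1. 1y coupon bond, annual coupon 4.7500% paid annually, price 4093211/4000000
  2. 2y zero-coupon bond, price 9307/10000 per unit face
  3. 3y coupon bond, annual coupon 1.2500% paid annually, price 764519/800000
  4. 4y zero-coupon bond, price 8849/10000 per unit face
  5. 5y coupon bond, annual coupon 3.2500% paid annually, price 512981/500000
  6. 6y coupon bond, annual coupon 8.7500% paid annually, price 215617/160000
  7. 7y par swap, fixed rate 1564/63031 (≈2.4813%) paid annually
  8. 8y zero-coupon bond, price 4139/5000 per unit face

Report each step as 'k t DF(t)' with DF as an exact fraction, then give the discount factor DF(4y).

step 1 [1y] bond c/1=19/400: DF=(4093211/4000000 − 19/400·(0))/(1+19/400) = 9769/10000 ≈ 0.976900
step 2 [2y] zero: DF = P = 9307/10000 ≈ 0.930700
step 3 [3y] bond c/1=1/80: DF=(764519/800000 − 1/80·(0.976900+0.930700))/(1+1/80) = 9203/10000 ≈ 0.920300
step 4 [4y] zero: DF = P = 8849/10000 ≈ 0.884900
step 5 [5y] bond c/1=13/400: DF=(512981/500000 − 13/400·(0.976900+0.930700+0.920300+0.884900))/(1+13/400) = 548/625 ≈ 0.876800
step 6 [6y] bond c/1=7/80: DF=(215617/160000 − 7/80·(0.976900+0.930700+0.920300+0.884900+0.876800))/(1+7/80) = 8699/10000 ≈ 0.869900
step 7 [7y] swap r/1=1564/63031: DF=(1 − 1564/63031·(0.976900+0.930700+0.920300+0.884900+0.876800+0.869900))/(1+1564/63031) = 2109/2500 ≈ 0.843600
step 8 [8y] zero: DF = P = 4139/5000 ≈ 0.827800

1 1 9769/10000
2 2 9307/10000
3 3 9203/10000
4 4 8849/10000
5 5 548/625
6 6 8699/10000
7 7 2109/2500
8 8 4139/5000
DF(4y) = 8849/10000 ≈ 0.884900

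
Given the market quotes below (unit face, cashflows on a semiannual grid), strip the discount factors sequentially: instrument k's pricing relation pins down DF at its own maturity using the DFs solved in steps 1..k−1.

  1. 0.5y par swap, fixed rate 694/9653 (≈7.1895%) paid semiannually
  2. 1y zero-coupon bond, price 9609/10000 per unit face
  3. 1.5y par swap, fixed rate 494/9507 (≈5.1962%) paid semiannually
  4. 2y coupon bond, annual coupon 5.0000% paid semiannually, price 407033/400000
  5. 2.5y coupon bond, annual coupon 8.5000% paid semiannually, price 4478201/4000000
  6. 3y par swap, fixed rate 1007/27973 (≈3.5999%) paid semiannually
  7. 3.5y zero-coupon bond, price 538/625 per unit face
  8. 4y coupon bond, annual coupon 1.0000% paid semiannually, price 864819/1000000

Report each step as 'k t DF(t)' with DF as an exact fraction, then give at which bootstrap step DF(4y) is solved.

1 1/2 9653/10000
2 1 9609/10000
3 3/2 9259/10000
4 2 577/625
5 5/2 23/25
6 3 8993/10000
7 7/2 538/625
8 4 2071/2500
DF(4y) is solved at step 8

step 1 [0.5y] swap r/2=347/9653: DF=(1 − 347/9653·(0))/(1+347/9653) = 9653/10000 ≈ 0.965300
step 2 [1y] zero: DF = P = 9609/10000 ≈ 0.960900
step 3 [1.5y] swap r/2=247/9507: DF=(1 − 247/9507·(0.965300+0.960900))/(1+247/9507) = 9259/10000 ≈ 0.925900
step 4 [2y] bond c/2=1/40: DF=(407033/400000 − 1/40·(0.965300+0.960900+0.925900))/(1+1/40) = 577/625 ≈ 0.923200
step 5 [2.5y] bond c/2=17/400: DF=(4478201/4000000 − 17/400·(0.965300+0.960900+0.925900+0.923200))/(1+17/400) = 23/25 ≈ 0.920000
step 6 [3y] swap r/2=1007/55946: DF=(1 − 1007/55946·(0.965300+0.960900+0.925900+0.923200+0.920000))/(1+1007/55946) = 8993/10000 ≈ 0.899300
step 7 [3.5y] zero: DF = P = 538/625 ≈ 0.860800
step 8 [4y] bond c/2=1/200: DF=(864819/1000000 − 1/200·(0.965300+0.960900+0.925900+0.923200+0.920000+0.899300+0.860800))/(1+1/200) = 2071/2500 ≈ 0.828400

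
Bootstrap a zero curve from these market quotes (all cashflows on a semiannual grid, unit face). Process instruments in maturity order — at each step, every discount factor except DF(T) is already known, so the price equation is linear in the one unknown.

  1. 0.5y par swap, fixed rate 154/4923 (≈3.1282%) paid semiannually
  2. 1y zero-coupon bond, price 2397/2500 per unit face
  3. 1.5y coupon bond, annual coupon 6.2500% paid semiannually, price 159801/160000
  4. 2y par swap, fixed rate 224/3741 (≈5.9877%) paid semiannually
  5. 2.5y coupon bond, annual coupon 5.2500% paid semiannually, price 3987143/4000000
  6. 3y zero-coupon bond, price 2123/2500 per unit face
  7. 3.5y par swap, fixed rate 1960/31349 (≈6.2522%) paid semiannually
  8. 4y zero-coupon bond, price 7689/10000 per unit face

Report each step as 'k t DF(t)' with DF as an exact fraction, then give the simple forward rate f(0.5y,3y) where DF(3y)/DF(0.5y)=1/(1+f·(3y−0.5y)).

1 1/2 4923/5000
2 1 2397/2500
3 3/2 1137/1250
4 2 111/125
5 5/2 2189/2500
6 3 2123/2500
7 7/2 201/250
8 4 7689/10000
f(0.5y,3y) = ((4923/5000)/(2123/2500) − 1)/(5/2) = 677/10615 ≈ 6.3778%

step 1 [0.5y] swap r/2=77/4923: DF=(1 − 77/4923·(0))/(1+77/4923) = 4923/5000 ≈ 0.984600
step 2 [1y] zero: DF = P = 2397/2500 ≈ 0.958800
step 3 [1.5y] bond c/2=1/32: DF=(159801/160000 − 1/32·(0.984600+0.958800))/(1+1/32) = 1137/1250 ≈ 0.909600
step 4 [2y] swap r/2=112/3741: DF=(1 − 112/3741·(0.984600+0.958800+0.909600))/(1+112/3741) = 111/125 ≈ 0.888000
step 5 [2.5y] bond c/2=21/800: DF=(3987143/4000000 − 21/800·(0.984600+0.958800+0.909600+0.888000))/(1+21/800) = 2189/2500 ≈ 0.875600
step 6 [3y] zero: DF = P = 2123/2500 ≈ 0.849200
step 7 [3.5y] swap r/2=980/31349: DF=(1 − 980/31349·(0.984600+0.958800+0.909600+0.888000+0.875600+0.849200))/(1+980/31349) = 201/250 ≈ 0.804000
step 8 [4y] zero: DF = P = 7689/10000 ≈ 0.768900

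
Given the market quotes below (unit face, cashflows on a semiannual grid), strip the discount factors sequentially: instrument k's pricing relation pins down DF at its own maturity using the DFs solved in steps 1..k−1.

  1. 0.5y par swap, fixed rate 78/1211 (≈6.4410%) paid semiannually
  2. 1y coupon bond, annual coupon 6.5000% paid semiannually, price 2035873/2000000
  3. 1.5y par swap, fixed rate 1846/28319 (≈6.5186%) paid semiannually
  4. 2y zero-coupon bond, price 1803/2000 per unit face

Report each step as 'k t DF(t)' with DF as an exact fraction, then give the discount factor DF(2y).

1 1/2 1211/1250
2 1 4777/5000
3 3/2 9077/10000
4 2 1803/2000
DF(2y) = 1803/2000 ≈ 0.901500

step 1 [0.5y] swap r/2=39/1211: DF=(1 − 39/1211·(0))/(1+39/1211) = 1211/1250 ≈ 0.968800
step 2 [1y] bond c/2=13/400: DF=(2035873/2000000 − 13/400·(0.968800))/(1+13/400) = 4777/5000 ≈ 0.955400
step 3 [1.5y] swap r/2=923/28319: DF=(1 − 923/28319·(0.968800+0.955400))/(1+923/28319) = 9077/10000 ≈ 0.907700
step 4 [2y] zero: DF = P = 1803/2000 ≈ 0.901500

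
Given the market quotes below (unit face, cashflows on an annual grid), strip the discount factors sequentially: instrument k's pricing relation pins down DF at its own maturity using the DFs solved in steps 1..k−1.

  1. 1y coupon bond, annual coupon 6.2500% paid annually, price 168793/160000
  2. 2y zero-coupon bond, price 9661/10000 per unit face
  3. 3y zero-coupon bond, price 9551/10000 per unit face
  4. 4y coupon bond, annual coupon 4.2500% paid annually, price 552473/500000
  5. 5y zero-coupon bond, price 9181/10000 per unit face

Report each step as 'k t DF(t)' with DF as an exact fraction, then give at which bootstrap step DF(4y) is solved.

1 1 9929/10000
2 2 9661/10000
3 3 9551/10000
4 4 9411/10000
5 5 9181/10000
DF(4y) is solved at step 4

step 1 [1y] bond c/1=1/16: DF=(168793/160000 − 1/16·(0))/(1+1/16) = 9929/10000 ≈ 0.992900
step 2 [2y] zero: DF = P = 9661/10000 ≈ 0.966100
step 3 [3y] zero: DF = P = 9551/10000 ≈ 0.955100
step 4 [4y] bond c/1=17/400: DF=(552473/500000 − 17/400·(0.992900+0.966100+0.955100))/(1+17/400) = 9411/10000 ≈ 0.941100
step 5 [5y] zero: DF = P = 9181/10000 ≈ 0.918100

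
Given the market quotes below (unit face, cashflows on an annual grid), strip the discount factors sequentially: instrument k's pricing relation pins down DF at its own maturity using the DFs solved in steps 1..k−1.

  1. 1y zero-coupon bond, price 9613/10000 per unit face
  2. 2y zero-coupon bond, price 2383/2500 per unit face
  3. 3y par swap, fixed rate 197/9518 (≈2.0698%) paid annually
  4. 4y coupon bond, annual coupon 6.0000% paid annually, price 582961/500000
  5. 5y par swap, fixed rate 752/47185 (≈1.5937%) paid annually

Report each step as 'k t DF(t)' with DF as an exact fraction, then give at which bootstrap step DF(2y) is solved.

1 1 9613/10000
2 2 2383/2500
3 3 9409/10000
4 4 9383/10000
5 5 578/625
DF(2y) is solved at step 2

step 1 [1y] zero: DF = P = 9613/10000 ≈ 0.961300
step 2 [2y] zero: DF = P = 2383/2500 ≈ 0.953200
step 3 [3y] swap r/1=197/9518: DF=(1 − 197/9518·(0.961300+0.953200))/(1+197/9518) = 9409/10000 ≈ 0.940900
step 4 [4y] bond c/1=3/50: DF=(582961/500000 − 3/50·(0.961300+0.953200+0.940900))/(1+3/50) = 9383/10000 ≈ 0.938300
step 5 [5y] swap r/1=752/47185: DF=(1 − 752/47185·(0.961300+0.953200+0.940900+0.938300))/(1+752/47185) = 578/625 ≈ 0.924800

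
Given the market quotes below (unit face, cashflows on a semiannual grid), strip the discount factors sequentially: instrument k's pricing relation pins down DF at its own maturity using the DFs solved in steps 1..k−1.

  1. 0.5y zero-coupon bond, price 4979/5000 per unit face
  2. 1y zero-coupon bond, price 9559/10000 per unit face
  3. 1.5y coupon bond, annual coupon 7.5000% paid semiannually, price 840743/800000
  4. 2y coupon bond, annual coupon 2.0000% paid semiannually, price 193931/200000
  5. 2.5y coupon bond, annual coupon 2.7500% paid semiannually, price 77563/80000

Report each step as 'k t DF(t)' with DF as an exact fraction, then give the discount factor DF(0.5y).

1 1/2 4979/5000
2 1 9559/10000
3 3/2 589/625
4 2 4657/5000
5 5/2 1809/2000
DF(0.5y) = 4979/5000 ≈ 0.995800

step 1 [0.5y] zero: DF = P = 4979/5000 ≈ 0.995800
step 2 [1y] zero: DF = P = 9559/10000 ≈ 0.955900
step 3 [1.5y] bond c/2=3/80: DF=(840743/800000 − 3/80·(0.995800+0.955900))/(1+3/80) = 589/625 ≈ 0.942400
step 4 [2y] bond c/2=1/100: DF=(193931/200000 − 1/100·(0.995800+0.955900+0.942400))/(1+1/100) = 4657/5000 ≈ 0.931400
step 5 [2.5y] bond c/2=11/800: DF=(77563/80000 − 11/800·(0.995800+0.955900+0.942400+0.931400))/(1+11/800) = 1809/2000 ≈ 0.904500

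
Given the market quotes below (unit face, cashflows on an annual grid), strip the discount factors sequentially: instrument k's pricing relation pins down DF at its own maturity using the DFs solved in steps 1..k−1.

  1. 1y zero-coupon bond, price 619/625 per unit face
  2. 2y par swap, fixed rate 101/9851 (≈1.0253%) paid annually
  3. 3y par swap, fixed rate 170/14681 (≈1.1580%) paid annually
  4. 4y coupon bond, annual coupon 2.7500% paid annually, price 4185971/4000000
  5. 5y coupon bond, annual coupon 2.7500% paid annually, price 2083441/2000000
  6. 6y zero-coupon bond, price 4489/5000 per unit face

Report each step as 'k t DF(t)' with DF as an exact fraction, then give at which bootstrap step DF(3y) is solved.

1 1 619/625
2 2 4899/5000
3 3 483/500
4 4 9399/10000
5 5 9101/10000
6 6 4489/5000
DF(3y) is solved at step 3

step 1 [1y] zero: DF = P = 619/625 ≈ 0.990400
step 2 [2y] swap r/1=101/9851: DF=(1 − 101/9851·(0.990400))/(1+101/9851) = 4899/5000 ≈ 0.979800
step 3 [3y] swap r/1=170/14681: DF=(1 − 170/14681·(0.990400+0.979800))/(1+170/14681) = 483/500 ≈ 0.966000
step 4 [4y] bond c/1=11/400: DF=(4185971/4000000 − 11/400·(0.990400+0.979800+0.966000))/(1+11/400) = 9399/10000 ≈ 0.939900
step 5 [5y] bond c/1=11/400: DF=(2083441/2000000 − 11/400·(0.990400+0.979800+0.966000+0.939900))/(1+11/400) = 9101/10000 ≈ 0.910100
step 6 [6y] zero: DF = P = 4489/5000 ≈ 0.897800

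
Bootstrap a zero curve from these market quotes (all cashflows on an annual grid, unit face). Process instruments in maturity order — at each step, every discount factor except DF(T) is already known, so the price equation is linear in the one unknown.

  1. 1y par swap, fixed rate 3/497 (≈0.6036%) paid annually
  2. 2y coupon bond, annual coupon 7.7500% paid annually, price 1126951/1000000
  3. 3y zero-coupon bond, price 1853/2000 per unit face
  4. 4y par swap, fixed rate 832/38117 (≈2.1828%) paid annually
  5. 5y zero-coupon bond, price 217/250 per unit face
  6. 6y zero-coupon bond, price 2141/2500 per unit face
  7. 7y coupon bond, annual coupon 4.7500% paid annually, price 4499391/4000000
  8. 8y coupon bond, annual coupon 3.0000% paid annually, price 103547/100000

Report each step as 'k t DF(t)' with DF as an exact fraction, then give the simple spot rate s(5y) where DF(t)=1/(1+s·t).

1 1 497/500
2 2 609/625
3 3 1853/2000
4 4 573/625
5 5 217/250
6 6 2141/2500
7 7 2057/2500
8 8 8201/10000
s(5y) = (1/(217/250) − 1)/(5) = 33/1085 ≈ 3.0415%

step 1 [1y] swap r/1=3/497: DF=(1 − 3/497·(0))/(1+3/497) = 497/500 ≈ 0.994000
step 2 [2y] bond c/1=31/400: DF=(1126951/1000000 − 31/400·(0.994000))/(1+31/400) = 609/625 ≈ 0.974400
step 3 [3y] zero: DF = P = 1853/2000 ≈ 0.926500
step 4 [4y] swap r/1=832/38117: DF=(1 − 832/38117·(0.994000+0.974400+0.926500))/(1+832/38117) = 573/625 ≈ 0.916800
step 5 [5y] zero: DF = P = 217/250 ≈ 0.868000
step 6 [6y] zero: DF = P = 2141/2500 ≈ 0.856400
step 7 [7y] bond c/1=19/400: DF=(4499391/4000000 − 19/400·(0.994000+0.974400+0.926500+0.916800+0.868000+0.856400))/(1+19/400) = 2057/2500 ≈ 0.822800
step 8 [8y] bond c/1=3/100: DF=(103547/100000 − 3/100·(0.994000+0.974400+0.926500+0.916800+0.868000+0.856400+0.822800))/(1+3/100) = 8201/10000 ≈ 0.820100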